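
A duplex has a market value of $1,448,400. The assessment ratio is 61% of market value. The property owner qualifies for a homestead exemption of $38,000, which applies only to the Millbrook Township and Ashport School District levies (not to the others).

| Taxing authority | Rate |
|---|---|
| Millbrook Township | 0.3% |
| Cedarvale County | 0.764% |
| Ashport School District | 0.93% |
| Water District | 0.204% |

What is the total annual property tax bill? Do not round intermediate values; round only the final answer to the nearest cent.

Assessed value = $1,448,400 × 0.61 = $883,524
Millbrook Township: ($883,524 − $38,000) × 0.003 = $845,524 × 0.003 = $2,536.572
Cedarvale County: $883,524 × 0.00764 = $6,750.12336
Ashport School District: ($883,524 − $38,000) × 0.0093 = $845,524 × 0.0093 = $7,863.3732
Water District: $883,524 × 0.00204 = $1,802.38896
Total = $18,952.45752

$18,952.46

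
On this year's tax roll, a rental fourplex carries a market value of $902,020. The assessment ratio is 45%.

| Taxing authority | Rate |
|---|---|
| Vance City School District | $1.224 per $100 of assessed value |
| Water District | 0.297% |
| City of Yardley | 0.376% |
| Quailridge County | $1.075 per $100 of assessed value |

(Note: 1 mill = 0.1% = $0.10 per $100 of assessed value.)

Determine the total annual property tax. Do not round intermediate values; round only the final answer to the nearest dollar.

Assessed value = $902,020 × 0.45 = $405,909
Vance City School District: $405,909 × 0.01224 = $4,968.32616
Water District: $405,909 × 0.00297 = $1,205.54973
City of Yardley: $405,909 × 0.00376 = $1,526.21784
Quailridge County: $405,909 × 0.01075 = $4,363.52175
Total = $12,063.61548

$12,064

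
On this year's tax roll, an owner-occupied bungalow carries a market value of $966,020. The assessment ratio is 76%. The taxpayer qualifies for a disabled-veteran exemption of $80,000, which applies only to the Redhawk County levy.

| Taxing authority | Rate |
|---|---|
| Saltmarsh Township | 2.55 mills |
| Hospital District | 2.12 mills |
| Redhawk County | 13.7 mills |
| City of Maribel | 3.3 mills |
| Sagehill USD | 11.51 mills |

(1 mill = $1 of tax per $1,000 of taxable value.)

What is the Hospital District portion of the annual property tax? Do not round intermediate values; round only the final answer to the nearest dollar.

Assessed value = $966,020 × 0.76 = $734,175.2
Hospital District taxable value = $734,175.2 (exemption does not apply)
Hospital District levy = $734,175.2 × 0.00212 = $1,556.451424

$1,556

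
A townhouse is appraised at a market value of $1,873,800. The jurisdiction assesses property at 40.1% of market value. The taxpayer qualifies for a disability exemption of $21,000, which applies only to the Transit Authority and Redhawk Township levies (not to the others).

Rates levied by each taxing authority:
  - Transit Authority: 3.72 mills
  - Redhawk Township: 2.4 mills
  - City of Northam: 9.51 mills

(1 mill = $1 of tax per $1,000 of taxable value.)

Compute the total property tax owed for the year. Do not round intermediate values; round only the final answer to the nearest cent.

$11,615.77

Assessed value = $1,873,800 × 0.401 = $751,393.8
Transit Authority: ($751,393.8 − $21,000) × 0.00372 = $730,393.8 × 0.00372 = $2,717.064936
Redhawk Township: ($751,393.8 − $21,000) × 0.0024 = $730,393.8 × 0.0024 = $1,752.94512
City of Northam: $751,393.8 × 0.00951 = $7,145.755038
Total = $11,615.765094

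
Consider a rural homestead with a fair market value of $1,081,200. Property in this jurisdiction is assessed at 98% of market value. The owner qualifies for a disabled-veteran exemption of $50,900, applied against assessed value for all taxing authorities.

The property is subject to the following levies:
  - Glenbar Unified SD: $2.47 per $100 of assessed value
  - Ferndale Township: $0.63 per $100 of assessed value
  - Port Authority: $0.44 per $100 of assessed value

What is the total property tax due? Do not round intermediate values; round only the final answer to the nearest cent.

Assessed value = $1,081,200 × 0.98 = $1,059,576
Taxable value = $1,059,576 − $50,900 = $1,008,676
Glenbar Unified SD: $1,008,676 × 0.0247 = $24,914.2972
Ferndale Township: $1,008,676 × 0.0063 = $6,354.6588
Port Authority: $1,008,676 × 0.0044 = $4,438.1744
Total = $24,914.2972 + $6,354.6588 + $4,438.1744 = $35,707.1304

$35,707.13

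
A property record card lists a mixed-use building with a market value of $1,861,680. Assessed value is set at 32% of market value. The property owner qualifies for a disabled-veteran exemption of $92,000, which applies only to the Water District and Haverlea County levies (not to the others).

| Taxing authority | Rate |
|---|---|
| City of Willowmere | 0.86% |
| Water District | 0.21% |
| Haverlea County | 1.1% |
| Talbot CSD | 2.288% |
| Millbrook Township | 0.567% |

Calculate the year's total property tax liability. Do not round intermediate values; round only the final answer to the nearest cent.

Assessed value = $1,861,680 × 0.32 = $595,737.6
City of Willowmere: $595,737.6 × 0.0086 = $5,123.34336
Water District: ($595,737.6 − $92,000) × 0.0021 = $503,737.6 × 0.0021 = $1,057.84896
Haverlea County: ($595,737.6 − $92,000) × 0.011 = $503,737.6 × 0.011 = $5,541.1136
Talbot CSD: $595,737.6 × 0.02288 = $13,630.476288
Millbrook Township: $595,737.6 × 0.00567 = $3,377.832192
Total = $28,730.6144

$28,730.61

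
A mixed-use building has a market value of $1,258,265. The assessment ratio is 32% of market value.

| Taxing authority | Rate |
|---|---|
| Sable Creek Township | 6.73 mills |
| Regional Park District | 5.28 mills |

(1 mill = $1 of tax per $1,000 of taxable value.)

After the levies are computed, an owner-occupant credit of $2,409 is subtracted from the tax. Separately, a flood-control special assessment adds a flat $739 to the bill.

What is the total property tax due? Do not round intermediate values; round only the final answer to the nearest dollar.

Assessed value = $1,258,265 × 0.32 = $402,644.8
Sable Creek Township: $402,644.8 × 0.00673 = $2,709.799504
Regional Park District: $402,644.8 × 0.00528 = $2,125.964544
Levies subtotal = $4,835.764048
After credit = $4,835.764048 − $2,409 = $2,426.764048
Total = $2,426.764048 + $739 = $3,165.764048

$3,166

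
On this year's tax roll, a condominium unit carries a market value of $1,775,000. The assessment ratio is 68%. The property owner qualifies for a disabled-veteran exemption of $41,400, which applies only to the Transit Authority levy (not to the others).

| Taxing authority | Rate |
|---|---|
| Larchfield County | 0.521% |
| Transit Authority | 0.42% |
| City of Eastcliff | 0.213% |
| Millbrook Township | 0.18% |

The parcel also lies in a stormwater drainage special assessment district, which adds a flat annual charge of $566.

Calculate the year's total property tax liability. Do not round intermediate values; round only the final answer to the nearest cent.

Assessed value = $1,775,000 × 0.68 = $1,207,000
Larchfield County: $1,207,000 × 0.00521 = $6,288.47
Transit Authority: ($1,207,000 − $41,400) × 0.0042 = $1,165,600 × 0.0042 = $4,895.52
City of Eastcliff: $1,207,000 × 0.00213 = $2,570.91
Millbrook Township: $1,207,000 × 0.0018 = $2,172.6
Levies subtotal = $15,927.5
Total = $15,927.5 + $566 = $16,493.5

$16,493.50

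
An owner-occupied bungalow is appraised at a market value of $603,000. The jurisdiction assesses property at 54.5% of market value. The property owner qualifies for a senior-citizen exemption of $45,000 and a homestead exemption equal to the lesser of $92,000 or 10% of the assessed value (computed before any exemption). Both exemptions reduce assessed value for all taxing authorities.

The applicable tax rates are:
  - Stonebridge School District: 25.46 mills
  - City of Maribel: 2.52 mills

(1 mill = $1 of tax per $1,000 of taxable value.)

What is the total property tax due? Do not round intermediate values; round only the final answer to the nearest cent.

$7,016.59

Assessed value = $603,000 × 0.545 = $328,635
Homestead exemption = min($92,000, 10% × $328,635) = min($92,000, $32,863.5) = $32,863.5 (percentage binds)
Taxable value = $328,635 − $45,000 − $32,863.5 = $250,771.5
Stonebridge School District: $250,771.5 × 0.02546 = $6,384.64239
City of Maribel: $250,771.5 × 0.00252 = $631.94418
Total = $7,016.58657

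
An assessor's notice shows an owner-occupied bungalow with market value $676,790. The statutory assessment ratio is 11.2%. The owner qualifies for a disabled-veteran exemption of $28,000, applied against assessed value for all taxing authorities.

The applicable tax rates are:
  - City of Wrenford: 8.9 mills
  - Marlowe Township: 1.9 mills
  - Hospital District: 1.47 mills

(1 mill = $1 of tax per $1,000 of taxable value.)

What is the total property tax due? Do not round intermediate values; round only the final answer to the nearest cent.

Assessed value = $676,790 × 0.112 = $75,800.48
Taxable value = $75,800.48 − $28,000 = $47,800.48
City of Wrenford: $47,800.48 × 0.0089 = $425.424272
Marlowe Township: $47,800.48 × 0.0019 = $90.820912
Hospital District: $47,800.48 × 0.00147 = $70.2667056
Total = $425.424272 + $90.820912 + $70.2667056 = $586.5118896

$586.51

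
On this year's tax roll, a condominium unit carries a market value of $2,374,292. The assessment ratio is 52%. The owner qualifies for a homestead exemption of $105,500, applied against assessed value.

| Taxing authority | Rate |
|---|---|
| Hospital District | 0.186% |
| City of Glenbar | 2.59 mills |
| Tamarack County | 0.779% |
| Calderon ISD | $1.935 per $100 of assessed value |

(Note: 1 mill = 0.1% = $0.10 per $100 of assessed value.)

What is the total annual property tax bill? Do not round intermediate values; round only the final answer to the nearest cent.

Assessed value = $2,374,292 × 0.52 = $1,234,631.84
Taxable value = $1,234,631.84 − $105,500 = $1,129,131.84
Hospital District: $1,129,131.84 × 0.00186 = $2,100.1852224
City of Glenbar: $1,129,131.84 × 0.00259 = $2,924.4514656
Tamarack County: $1,129,131.84 × 0.00779 = $8,795.9370336
Calderon ISD: $1,129,131.84 × 0.01935 = $21,848.701104
Total = $35,669.2748256

$35,669.27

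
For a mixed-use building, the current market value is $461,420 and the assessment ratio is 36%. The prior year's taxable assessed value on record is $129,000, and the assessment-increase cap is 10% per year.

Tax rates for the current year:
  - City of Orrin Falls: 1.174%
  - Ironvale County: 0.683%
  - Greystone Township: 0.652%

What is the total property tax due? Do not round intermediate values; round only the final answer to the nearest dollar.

$3,560

Uncapped assessed value = $461,420 × 0.36 = $166,111.2
Cap limit = $129,000 × 1.1 = $141,900
Taxable assessed value = min($166,111.2, $141,900) = $141,900 (cap binds)
City of Orrin Falls: $141,900 × 0.01174 = $1,665.906
Ironvale County: $141,900 × 0.00683 = $969.177
Greystone Township: $141,900 × 0.00652 = $925.188
Total = $3,560.271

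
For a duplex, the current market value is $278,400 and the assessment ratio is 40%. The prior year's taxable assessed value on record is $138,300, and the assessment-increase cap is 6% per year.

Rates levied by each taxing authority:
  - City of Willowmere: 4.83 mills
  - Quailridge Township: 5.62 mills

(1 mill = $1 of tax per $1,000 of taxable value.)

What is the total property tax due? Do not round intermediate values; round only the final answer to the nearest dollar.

Uncapped assessed value = $278,400 × 0.4 = $111,360
Cap limit = $138,300 × 1.06 = $146,598
Taxable assessed value = min($111,360, $146,598) = $111,360 (cap does not bind)
City of Willowmere: $111,360 × 0.00483 = $537.8688
Quailridge Township: $111,360 × 0.00562 = $625.8432
Total = $1,163.712

$1,164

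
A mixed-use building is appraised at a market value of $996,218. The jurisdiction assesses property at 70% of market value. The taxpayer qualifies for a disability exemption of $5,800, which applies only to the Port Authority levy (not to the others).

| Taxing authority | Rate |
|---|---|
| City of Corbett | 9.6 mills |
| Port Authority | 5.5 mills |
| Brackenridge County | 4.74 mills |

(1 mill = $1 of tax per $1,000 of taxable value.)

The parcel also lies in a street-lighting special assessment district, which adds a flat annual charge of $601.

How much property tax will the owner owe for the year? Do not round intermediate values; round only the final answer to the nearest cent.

Assessed value = $996,218 × 0.7 = $697,352.6
City of Corbett: $697,352.6 × 0.0096 = $6,694.58496
Port Authority: ($697,352.6 − $5,800) × 0.0055 = $691,552.6 × 0.0055 = $3,803.5393
Brackenridge County: $697,352.6 × 0.00474 = $3,305.451324
Levies subtotal = $13,803.575584
Total = $13,803.575584 + $601 = $14,404.575584

$14,404.58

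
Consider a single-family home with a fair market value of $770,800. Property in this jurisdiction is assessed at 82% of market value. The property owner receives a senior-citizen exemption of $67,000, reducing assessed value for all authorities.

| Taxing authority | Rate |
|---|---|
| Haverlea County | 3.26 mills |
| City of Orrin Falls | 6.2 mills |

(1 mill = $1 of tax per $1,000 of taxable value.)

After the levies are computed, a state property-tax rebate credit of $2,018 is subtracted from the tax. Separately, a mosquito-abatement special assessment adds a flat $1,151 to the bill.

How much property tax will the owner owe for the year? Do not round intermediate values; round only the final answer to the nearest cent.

$4,478.43

Assessed value = $770,800 × 0.82 = $632,056
Taxable value = $632,056 − $67,000 = $565,056
Haverlea County: $565,056 × 0.00326 = $1,842.08256
City of Orrin Falls: $565,056 × 0.0062 = $3,503.3472
Levies subtotal = $5,345.42976
After credit = $5,345.42976 − $2,018 = $3,327.42976
Total = $3,327.42976 + $1,151 = $4,478.42976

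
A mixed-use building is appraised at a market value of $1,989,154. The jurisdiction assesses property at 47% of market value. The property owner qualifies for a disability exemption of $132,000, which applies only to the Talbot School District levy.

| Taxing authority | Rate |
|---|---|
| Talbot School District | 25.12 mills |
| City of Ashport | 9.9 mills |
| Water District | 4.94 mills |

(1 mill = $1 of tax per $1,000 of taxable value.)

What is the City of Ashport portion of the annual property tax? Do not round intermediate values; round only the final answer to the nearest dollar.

Assessed value = $1,989,154 × 0.47 = $934,902.38
City of Ashport taxable value = $934,902.38 (exemption does not apply)
City of Ashport levy = $934,902.38 × 0.0099 = $9,255.533562

$9,256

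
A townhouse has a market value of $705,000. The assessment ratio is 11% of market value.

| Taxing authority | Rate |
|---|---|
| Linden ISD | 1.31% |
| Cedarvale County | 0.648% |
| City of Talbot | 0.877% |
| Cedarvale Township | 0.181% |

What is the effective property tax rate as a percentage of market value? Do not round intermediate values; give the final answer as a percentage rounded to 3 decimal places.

Assessed value = $705,000 × 0.11 = $77,550
Linden ISD: $77,550 × 0.0131 = $1,015.905
Cedarvale County: $77,550 × 0.00648 = $502.524
City of Talbot: $77,550 × 0.00877 = $680.1135
Cedarvale Township: $77,550 × 0.00181 = $140.3655
Total tax = $2,338.908
Effective rate = $2,338.908 ÷ $705,000 = 0.332% of market value

0.332%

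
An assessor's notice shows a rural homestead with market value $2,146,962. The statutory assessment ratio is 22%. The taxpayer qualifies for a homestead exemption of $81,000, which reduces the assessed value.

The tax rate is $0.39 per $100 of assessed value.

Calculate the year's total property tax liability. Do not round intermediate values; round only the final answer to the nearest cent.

$1,526.19

Assessed value = $2,146,962 × 0.22 = $472,331.64
Taxable value = $472,331.64 − $81,000 = $391,331.64
Tax = $391,331.64 × 0.0039 = $1,526.193396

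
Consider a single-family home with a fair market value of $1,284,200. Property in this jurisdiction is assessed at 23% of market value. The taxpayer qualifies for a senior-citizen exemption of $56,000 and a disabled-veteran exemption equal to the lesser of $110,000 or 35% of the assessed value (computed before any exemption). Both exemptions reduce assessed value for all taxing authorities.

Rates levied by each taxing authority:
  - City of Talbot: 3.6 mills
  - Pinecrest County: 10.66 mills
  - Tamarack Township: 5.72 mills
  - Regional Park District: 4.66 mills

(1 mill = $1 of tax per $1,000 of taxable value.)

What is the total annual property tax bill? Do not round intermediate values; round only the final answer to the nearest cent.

$3,350.74

Assessed value = $1,284,200 × 0.23 = $295,366
Disabled-veteran exemption = min($110,000, 35% × $295,366) = min($110,000, $103,378.1) = $103,378.1 (percentage binds)
Taxable value = $295,366 − $56,000 − $103,378.1 = $135,987.9
City of Talbot: $135,987.9 × 0.0036 = $489.55644
Pinecrest County: $135,987.9 × 0.01066 = $1,449.631014
Tamarack Township: $135,987.9 × 0.00572 = $777.850788
Regional Park District: $135,987.9 × 0.00466 = $633.703614
Total = $3,350.741856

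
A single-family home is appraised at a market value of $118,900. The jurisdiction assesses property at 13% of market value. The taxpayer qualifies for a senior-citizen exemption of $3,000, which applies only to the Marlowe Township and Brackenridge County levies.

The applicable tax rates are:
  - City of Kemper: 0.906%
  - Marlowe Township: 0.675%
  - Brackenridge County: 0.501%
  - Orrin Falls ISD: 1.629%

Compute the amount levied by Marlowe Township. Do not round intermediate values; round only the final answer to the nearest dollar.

Assessed value = $118,900 × 0.13 = $15,457
Marlowe Township taxable value = $15,457 − $3,000 = $12,457
Marlowe Township levy = $12,457 × 0.00675 = $84.08475

$84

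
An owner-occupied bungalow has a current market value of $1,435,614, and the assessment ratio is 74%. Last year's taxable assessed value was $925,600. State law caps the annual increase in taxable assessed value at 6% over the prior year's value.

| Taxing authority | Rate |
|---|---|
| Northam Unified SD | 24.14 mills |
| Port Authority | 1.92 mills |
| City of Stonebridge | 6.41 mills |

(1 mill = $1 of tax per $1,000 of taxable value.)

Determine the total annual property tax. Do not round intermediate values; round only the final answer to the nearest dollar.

$31,857

Uncapped assessed value = $1,435,614 × 0.74 = $1,062,354.36
Cap limit = $925,600 × 1.06 = $981,136
Taxable assessed value = min($1,062,354.36, $981,136) = $981,136 (cap binds)
Northam Unified SD: $981,136 × 0.02414 = $23,684.62304
Port Authority: $981,136 × 0.00192 = $1,883.78112
City of Stonebridge: $981,136 × 0.00641 = $6,289.08176
Total = $31,857.48592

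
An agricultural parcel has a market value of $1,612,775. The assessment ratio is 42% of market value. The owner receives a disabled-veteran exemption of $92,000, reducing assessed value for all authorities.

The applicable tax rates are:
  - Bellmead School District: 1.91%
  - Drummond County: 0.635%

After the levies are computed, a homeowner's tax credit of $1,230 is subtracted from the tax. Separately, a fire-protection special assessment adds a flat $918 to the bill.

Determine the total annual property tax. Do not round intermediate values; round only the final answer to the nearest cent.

$14,585.55

Assessed value = $1,612,775 × 0.42 = $677,365.5
Taxable value = $677,365.5 − $92,000 = $585,365.5
Bellmead School District: $585,365.5 × 0.0191 = $11,180.48105
Drummond County: $585,365.5 × 0.00635 = $3,717.070925
Levies subtotal = $14,897.551975
After credit = $14,897.551975 − $1,230 = $13,667.551975
Total = $13,667.551975 + $918 = $14,585.551975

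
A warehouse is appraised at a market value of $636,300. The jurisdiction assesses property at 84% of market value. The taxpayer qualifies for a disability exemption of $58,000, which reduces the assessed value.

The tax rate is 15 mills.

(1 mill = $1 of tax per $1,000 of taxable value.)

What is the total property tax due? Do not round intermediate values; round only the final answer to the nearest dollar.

Assessed value = $636,300 × 0.84 = $534,492
Taxable value = $534,492 − $58,000 = $476,492
Tax = $476,492 × 0.015 = $7,147.38

$7,147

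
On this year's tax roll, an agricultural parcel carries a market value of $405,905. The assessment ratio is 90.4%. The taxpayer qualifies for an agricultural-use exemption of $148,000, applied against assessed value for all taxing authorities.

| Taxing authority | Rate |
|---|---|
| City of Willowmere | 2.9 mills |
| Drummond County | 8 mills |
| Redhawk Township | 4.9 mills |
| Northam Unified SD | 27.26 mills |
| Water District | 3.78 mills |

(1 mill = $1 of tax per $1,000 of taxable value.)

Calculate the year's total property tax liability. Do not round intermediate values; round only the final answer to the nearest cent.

$10,255.06

Assessed value = $405,905 × 0.904 = $366,938.12
Taxable value = $366,938.12 − $148,000 = $218,938.12
City of Willowmere: $218,938.12 × 0.0029 = $634.920548
Drummond County: $218,938.12 × 0.008 = $1,751.50496
Redhawk Township: $218,938.12 × 0.0049 = $1,072.796788
Northam Unified SD: $218,938.12 × 0.02726 = $5,968.2531512
Water District: $218,938.12 × 0.00378 = $827.5860936
Total = $634.920548 + $1,751.50496 + $1,072.796788 + $5,968.2531512 + $827.5860936 = $10,255.0615408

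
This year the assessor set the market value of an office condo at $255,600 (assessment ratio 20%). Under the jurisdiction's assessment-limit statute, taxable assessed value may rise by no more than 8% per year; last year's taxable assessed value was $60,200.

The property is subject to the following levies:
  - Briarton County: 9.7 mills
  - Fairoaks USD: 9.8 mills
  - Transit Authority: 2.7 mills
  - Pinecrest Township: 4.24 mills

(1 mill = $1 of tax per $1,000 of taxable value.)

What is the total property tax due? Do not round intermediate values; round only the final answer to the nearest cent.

Uncapped assessed value = $255,600 × 0.2 = $51,120
Cap limit = $60,200 × 1.08 = $65,016
Taxable assessed value = min($51,120, $65,016) = $51,120 (cap does not bind)
Briarton County: $51,120 × 0.0097 = $495.864
Fairoaks USD: $51,120 × 0.0098 = $500.976
Transit Authority: $51,120 × 0.0027 = $138.024
Pinecrest Township: $51,120 × 0.00424 = $216.7488
Total = $1,351.6128

$1,351.61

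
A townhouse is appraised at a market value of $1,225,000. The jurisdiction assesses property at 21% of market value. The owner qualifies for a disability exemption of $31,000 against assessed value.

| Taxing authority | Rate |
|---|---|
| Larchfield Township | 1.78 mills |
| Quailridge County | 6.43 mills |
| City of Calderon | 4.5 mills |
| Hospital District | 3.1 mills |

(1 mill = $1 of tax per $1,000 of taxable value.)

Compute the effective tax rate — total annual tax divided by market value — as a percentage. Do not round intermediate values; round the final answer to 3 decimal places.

0.292%

Assessed value = $1,225,000 × 0.21 = $257,250
Taxable value = $257,250 − $31,000 = $226,250
Larchfield Township: $226,250 × 0.00178 = $402.725
Quailridge County: $226,250 × 0.00643 = $1,454.7875
City of Calderon: $226,250 × 0.0045 = $1,018.125
Hospital District: $226,250 × 0.0031 = $701.375
Total tax = $3,577.0125
Effective rate = $3,577.0125 ÷ $1,225,000 = 0.292% of market value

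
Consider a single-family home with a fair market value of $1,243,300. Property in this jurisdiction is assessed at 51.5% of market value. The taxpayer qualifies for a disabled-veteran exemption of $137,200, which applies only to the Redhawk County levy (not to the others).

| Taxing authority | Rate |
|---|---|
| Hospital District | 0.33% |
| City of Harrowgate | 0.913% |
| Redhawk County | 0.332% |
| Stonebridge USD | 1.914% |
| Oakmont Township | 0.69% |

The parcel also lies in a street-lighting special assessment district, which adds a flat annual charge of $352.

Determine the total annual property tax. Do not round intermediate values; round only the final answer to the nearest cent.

$26,654.61

Assessed value = $1,243,300 × 0.515 = $640,299.5
Hospital District: $640,299.5 × 0.0033 = $2,112.98835
City of Harrowgate: $640,299.5 × 0.00913 = $5,845.934435
Redhawk County: ($640,299.5 − $137,200) × 0.00332 = $503,099.5 × 0.00332 = $1,670.29034
Stonebridge USD: $640,299.5 × 0.01914 = $12,255.33243
Oakmont Township: $640,299.5 × 0.0069 = $4,418.06655
Levies subtotal = $26,302.612105
Total = $26,302.612105 + $352 = $26,654.612105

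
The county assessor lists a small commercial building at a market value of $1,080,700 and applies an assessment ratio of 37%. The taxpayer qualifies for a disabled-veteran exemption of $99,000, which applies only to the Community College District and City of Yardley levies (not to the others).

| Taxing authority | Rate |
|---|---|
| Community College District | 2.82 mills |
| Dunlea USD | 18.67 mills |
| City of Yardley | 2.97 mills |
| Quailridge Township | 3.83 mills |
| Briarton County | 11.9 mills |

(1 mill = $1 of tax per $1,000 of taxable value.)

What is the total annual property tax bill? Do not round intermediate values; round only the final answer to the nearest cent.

Assessed value = $1,080,700 × 0.37 = $399,859
Community College District: ($399,859 − $99,000) × 0.00282 = $300,859 × 0.00282 = $848.42238
Dunlea USD: $399,859 × 0.01867 = $7,465.36753
City of Yardley: ($399,859 − $99,000) × 0.00297 = $300,859 × 0.00297 = $893.55123
Quailridge Township: $399,859 × 0.00383 = $1,531.45997
Briarton County: $399,859 × 0.0119 = $4,758.3221
Total = $15,497.12321

$15,497.12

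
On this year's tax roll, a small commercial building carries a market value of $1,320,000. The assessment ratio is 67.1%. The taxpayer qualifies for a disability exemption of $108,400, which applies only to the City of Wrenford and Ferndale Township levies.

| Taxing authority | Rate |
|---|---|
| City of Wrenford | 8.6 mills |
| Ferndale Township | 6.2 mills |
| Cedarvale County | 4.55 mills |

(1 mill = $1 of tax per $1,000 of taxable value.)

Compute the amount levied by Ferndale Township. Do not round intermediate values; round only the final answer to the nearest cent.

Assessed value = $1,320,000 × 0.671 = $885,720
Ferndale Township taxable value = $885,720 − $108,400 = $777,320
Ferndale Township levy = $777,320 × 0.0062 = $4,819.384

$4,819.38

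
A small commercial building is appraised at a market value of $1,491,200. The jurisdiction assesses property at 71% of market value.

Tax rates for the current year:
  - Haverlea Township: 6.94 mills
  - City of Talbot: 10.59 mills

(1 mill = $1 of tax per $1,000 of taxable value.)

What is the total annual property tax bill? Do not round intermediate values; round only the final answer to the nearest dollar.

$18,560

Assessed value = $1,491,200 × 0.71 = $1,058,752
Haverlea Township: $1,058,752 × 0.00694 = $7,347.73888
City of Talbot: $1,058,752 × 0.01059 = $11,212.18368
Total = $7,347.73888 + $11,212.18368 = $18,559.92256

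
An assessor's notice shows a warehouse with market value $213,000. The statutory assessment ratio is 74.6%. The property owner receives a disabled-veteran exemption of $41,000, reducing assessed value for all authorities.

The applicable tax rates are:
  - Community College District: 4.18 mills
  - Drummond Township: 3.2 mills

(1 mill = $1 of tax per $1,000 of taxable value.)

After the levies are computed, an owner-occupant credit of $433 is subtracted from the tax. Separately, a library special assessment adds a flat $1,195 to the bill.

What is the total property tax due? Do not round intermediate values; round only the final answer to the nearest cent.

$1,632.09

Assessed value = $213,000 × 0.746 = $158,898
Taxable value = $158,898 − $41,000 = $117,898
Community College District: $117,898 × 0.00418 = $492.81364
Drummond Township: $117,898 × 0.0032 = $377.2736
Levies subtotal = $870.08724
After credit = $870.08724 − $433 = $437.08724
Total = $437.08724 + $1,195 = $1,632.08724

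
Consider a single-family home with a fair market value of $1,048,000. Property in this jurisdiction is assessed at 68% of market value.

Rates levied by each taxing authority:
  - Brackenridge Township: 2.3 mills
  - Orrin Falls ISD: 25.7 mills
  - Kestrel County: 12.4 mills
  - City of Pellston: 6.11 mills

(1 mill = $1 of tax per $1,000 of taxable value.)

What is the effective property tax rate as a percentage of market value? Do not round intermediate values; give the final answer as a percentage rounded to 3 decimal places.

3.163%

Assessed value = $1,048,000 × 0.68 = $712,640
Brackenridge Township: $712,640 × 0.0023 = $1,639.072
Orrin Falls ISD: $712,640 × 0.0257 = $18,314.848
Kestrel County: $712,640 × 0.0124 = $8,836.736
City of Pellston: $712,640 × 0.00611 = $4,354.2304
Total tax = $33,144.8864
Effective rate = $33,144.8864 ÷ $1,048,000 = 3.163% of market value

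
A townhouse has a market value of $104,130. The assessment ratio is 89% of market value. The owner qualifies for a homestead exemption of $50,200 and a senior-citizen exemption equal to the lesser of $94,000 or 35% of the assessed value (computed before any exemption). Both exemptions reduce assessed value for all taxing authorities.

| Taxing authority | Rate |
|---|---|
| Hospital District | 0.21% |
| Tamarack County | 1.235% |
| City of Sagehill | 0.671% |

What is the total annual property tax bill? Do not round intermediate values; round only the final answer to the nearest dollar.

$212

Assessed value = $104,130 × 0.89 = $92,675.7
Senior-citizen exemption = min($94,000, 35% × $92,675.7) = min($94,000, $32,436.495) = $32,436.495 (percentage binds)
Taxable value = $92,675.7 − $50,200 − $32,436.495 = $10,039.205
Hospital District: $10,039.205 × 0.0021 = $21.0823305
Tamarack County: $10,039.205 × 0.01235 = $123.98418175
City of Sagehill: $10,039.205 × 0.00671 = $67.36306555
Total = $212.4295778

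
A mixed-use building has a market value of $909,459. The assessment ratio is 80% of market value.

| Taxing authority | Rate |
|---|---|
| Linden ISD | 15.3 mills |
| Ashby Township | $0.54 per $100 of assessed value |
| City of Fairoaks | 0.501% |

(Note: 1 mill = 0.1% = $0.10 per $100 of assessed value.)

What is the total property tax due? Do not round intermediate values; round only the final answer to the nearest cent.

Assessed value = $909,459 × 0.8 = $727,567.2
Linden ISD: $727,567.2 × 0.0153 = $11,131.77816
Ashby Township: $727,567.2 × 0.0054 = $3,928.86288
City of Fairoaks: $727,567.2 × 0.00501 = $3,645.111672
Total = $18,705.752712

$18,705.75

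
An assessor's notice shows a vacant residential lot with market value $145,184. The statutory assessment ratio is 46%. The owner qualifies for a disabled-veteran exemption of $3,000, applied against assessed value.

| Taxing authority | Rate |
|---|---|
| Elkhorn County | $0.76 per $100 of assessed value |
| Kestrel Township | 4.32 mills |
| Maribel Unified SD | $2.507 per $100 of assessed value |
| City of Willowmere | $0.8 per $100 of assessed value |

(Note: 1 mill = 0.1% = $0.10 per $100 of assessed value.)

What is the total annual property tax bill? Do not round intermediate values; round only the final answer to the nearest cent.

$2,869.67

Assessed value = $145,184 × 0.46 = $66,784.64
Taxable value = $66,784.64 − $3,000 = $63,784.64
Elkhorn County: $63,784.64 × 0.0076 = $484.763264
Kestrel Township: $63,784.64 × 0.00432 = $275.5496448
Maribel Unified SD: $63,784.64 × 0.02507 = $1,599.0809248
City of Willowmere: $63,784.64 × 0.008 = $510.27712
Total = $2,869.6709536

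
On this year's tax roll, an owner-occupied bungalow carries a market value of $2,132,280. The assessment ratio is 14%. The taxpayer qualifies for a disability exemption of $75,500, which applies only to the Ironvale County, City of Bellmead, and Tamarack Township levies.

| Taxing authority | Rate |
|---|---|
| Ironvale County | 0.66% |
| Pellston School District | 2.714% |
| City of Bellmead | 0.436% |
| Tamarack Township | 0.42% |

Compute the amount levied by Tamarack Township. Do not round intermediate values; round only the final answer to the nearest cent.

Assessed value = $2,132,280 × 0.14 = $298,519.2
Tamarack Township taxable value = $298,519.2 − $75,500 = $223,019.2
Tamarack Township levy = $223,019.2 × 0.0042 = $936.68064

$936.68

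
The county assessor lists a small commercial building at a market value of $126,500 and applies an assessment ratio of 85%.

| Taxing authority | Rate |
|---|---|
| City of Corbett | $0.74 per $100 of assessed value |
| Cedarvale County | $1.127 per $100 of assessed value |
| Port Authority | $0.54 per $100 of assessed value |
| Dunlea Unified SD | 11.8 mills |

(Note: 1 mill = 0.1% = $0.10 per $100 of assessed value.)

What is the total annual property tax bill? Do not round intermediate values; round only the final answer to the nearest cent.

Assessed value = $126,500 × 0.85 = $107,525
City of Corbett: $107,525 × 0.0074 = $795.685
Cedarvale County: $107,525 × 0.01127 = $1,211.80675
Port Authority: $107,525 × 0.0054 = $580.635
Dunlea Unified SD: $107,525 × 0.0118 = $1,268.795
Total = $3,856.92175

$3,856.92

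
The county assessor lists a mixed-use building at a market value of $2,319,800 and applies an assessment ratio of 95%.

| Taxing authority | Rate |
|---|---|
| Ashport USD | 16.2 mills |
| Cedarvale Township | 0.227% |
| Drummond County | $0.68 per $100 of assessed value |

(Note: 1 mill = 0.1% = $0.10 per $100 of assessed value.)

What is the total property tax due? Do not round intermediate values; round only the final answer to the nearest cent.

$55,690.28

Assessed value = $2,319,800 × 0.95 = $2,203,810
Ashport USD: $2,203,810 × 0.0162 = $35,701.722
Cedarvale Township: $2,203,810 × 0.00227 = $5,002.6487
Drummond County: $2,203,810 × 0.0068 = $14,985.908
Total = $55,690.2787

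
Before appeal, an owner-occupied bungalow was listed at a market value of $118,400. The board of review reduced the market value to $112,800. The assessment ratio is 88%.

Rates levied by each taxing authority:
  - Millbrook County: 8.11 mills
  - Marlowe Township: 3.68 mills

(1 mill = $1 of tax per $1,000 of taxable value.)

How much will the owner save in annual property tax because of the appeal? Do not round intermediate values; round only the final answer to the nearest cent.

$58.10

Old assessed value = $118,400 × 0.88 = $104,192
New assessed value = $112,800 × 0.88 = $99,264
Combined rate = 0.00811 + 0.00368 = 0.01179
Old tax = $104,192 × 0.01179 = $1,228.42368
New tax = $99,264 × 0.01179 = $1,170.32256
Reduction = $1,228.42368 − $1,170.32256 = $58.10112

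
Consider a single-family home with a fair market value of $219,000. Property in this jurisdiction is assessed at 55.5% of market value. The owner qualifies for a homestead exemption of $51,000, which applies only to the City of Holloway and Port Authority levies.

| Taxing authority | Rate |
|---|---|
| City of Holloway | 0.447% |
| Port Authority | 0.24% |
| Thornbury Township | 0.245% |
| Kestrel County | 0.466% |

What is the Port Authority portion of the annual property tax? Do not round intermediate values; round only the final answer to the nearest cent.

$169.31

Assessed value = $219,000 × 0.555 = $121,545
Port Authority taxable value = $121,545 − $51,000 = $70,545
Port Authority levy = $70,545 × 0.0024 = $169.308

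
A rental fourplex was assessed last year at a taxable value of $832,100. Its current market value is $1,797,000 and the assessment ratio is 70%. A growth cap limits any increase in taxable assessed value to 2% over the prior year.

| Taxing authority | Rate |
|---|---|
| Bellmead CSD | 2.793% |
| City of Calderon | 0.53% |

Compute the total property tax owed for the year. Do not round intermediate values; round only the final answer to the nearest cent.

Uncapped assessed value = $1,797,000 × 0.7 = $1,257,900
Cap limit = $832,100 × 1.02 = $848,742
Taxable assessed value = min($1,257,900, $848,742) = $848,742 (cap binds)
Bellmead CSD: $848,742 × 0.02793 = $23,705.36406
City of Calderon: $848,742 × 0.0053 = $4,498.3326
Total = $28,203.69666

$28,203.70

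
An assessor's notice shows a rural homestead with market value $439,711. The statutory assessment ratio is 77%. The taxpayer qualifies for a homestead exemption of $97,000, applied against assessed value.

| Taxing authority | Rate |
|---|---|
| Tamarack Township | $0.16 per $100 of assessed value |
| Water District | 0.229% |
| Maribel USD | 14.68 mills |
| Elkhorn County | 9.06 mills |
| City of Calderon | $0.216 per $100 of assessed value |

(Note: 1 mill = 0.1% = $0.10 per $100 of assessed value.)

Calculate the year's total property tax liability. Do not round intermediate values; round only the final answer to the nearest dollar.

$7,197

Assessed value = $439,711 × 0.77 = $338,577.47
Taxable value = $338,577.47 − $97,000 = $241,577.47
Tamarack Township: $241,577.47 × 0.0016 = $386.523952
Water District: $241,577.47 × 0.00229 = $553.2124063
Maribel USD: $241,577.47 × 0.01468 = $3,546.3572596
Elkhorn County: $241,577.47 × 0.00906 = $2,188.6918782
City of Calderon: $241,577.47 × 0.00216 = $521.8073352
Total = $7,196.5928313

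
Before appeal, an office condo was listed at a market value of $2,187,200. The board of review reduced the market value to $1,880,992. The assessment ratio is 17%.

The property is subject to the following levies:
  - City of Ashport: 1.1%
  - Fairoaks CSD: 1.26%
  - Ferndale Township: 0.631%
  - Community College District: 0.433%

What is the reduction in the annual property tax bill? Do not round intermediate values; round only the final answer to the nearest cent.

$1,782.38

Old assessed value = $2,187,200 × 0.17 = $371,824
New assessed value = $1,880,992 × 0.17 = $319,768.64
Combined rate = 0.011 + 0.0126 + 0.00631 + 0.00433 = 0.03424
Old tax = $371,824 × 0.03424 = $12,731.25376
New tax = $319,768.64 × 0.03424 = $10,948.8782336
Reduction = $12,731.25376 − $10,948.8782336 = $1,782.3755264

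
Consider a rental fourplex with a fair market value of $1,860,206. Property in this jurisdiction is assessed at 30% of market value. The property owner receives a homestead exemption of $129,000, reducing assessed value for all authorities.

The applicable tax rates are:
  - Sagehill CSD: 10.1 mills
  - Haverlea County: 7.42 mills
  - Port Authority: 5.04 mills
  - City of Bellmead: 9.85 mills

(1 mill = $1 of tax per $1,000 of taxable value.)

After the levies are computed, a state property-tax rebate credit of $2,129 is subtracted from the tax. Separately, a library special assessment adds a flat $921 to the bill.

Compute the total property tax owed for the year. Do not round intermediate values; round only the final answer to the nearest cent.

$12,697.89

Assessed value = $1,860,206 × 0.3 = $558,061.8
Taxable value = $558,061.8 − $129,000 = $429,061.8
Sagehill CSD: $429,061.8 × 0.0101 = $4,333.52418
Haverlea County: $429,061.8 × 0.00742 = $3,183.638556
Port Authority: $429,061.8 × 0.00504 = $2,162.471472
City of Bellmead: $429,061.8 × 0.00985 = $4,226.25873
Levies subtotal = $13,905.892938
After credit = $13,905.892938 − $2,129 = $11,776.892938
Total = $11,776.892938 + $921 = $12,697.892938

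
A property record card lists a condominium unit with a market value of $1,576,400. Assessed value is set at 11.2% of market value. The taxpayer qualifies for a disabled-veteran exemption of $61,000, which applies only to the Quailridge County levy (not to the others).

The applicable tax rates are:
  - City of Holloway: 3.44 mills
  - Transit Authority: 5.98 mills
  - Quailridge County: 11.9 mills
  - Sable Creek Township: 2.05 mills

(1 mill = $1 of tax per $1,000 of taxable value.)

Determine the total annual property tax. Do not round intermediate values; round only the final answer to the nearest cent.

Assessed value = $1,576,400 × 0.112 = $176,556.8
City of Holloway: $176,556.8 × 0.00344 = $607.355392
Transit Authority: $176,556.8 × 0.00598 = $1,055.809664
Quailridge County: ($176,556.8 − $61,000) × 0.0119 = $115,556.8 × 0.0119 = $1,375.12592
Sable Creek Township: $176,556.8 × 0.00205 = $361.94144
Total = $3,400.232416

$3,400.23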